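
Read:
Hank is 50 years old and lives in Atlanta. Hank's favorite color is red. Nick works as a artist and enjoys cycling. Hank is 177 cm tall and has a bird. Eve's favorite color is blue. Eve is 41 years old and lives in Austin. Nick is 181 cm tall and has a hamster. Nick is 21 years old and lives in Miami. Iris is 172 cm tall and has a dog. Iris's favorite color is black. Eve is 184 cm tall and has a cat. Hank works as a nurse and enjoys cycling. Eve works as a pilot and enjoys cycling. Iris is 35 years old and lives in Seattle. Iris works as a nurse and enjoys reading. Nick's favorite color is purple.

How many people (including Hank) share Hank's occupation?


Hank is a nurse. Count = 2

2


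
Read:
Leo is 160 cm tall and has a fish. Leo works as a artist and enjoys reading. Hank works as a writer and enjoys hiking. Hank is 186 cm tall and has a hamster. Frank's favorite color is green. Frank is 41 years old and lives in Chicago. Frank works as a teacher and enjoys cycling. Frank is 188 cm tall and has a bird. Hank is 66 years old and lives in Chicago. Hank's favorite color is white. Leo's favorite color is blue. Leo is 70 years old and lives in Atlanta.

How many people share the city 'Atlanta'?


Count: 1

1


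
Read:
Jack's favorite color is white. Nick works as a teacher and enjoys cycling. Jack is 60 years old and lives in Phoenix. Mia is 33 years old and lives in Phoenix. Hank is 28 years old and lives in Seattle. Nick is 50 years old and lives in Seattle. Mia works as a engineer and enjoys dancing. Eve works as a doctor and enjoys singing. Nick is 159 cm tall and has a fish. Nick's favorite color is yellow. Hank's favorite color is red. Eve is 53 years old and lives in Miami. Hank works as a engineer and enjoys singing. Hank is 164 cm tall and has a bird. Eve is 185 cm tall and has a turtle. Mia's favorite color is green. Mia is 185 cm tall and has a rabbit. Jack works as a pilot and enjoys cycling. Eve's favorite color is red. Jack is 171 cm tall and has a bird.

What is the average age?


Sum=224, n=5, avg=44.8

44.8


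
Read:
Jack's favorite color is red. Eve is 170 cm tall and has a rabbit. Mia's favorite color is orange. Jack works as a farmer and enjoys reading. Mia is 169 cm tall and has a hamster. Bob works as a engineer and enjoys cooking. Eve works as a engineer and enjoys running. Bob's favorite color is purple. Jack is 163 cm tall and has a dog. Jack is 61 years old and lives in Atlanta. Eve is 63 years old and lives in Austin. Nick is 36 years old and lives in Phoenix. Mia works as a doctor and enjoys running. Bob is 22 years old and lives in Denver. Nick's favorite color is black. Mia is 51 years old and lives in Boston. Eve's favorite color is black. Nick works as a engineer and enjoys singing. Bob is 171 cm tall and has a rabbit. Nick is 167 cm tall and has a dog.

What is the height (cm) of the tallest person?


Tallest: Bob at 171 cm

171


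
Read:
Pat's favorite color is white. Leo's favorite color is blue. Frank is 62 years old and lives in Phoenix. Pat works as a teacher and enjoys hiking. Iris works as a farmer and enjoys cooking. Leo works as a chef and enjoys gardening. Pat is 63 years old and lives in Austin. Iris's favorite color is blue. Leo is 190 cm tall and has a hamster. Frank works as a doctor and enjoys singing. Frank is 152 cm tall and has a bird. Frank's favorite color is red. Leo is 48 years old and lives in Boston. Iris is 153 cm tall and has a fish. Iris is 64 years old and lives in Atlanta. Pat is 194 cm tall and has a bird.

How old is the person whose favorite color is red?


Person with favorite color=red is Frank, age 62

62


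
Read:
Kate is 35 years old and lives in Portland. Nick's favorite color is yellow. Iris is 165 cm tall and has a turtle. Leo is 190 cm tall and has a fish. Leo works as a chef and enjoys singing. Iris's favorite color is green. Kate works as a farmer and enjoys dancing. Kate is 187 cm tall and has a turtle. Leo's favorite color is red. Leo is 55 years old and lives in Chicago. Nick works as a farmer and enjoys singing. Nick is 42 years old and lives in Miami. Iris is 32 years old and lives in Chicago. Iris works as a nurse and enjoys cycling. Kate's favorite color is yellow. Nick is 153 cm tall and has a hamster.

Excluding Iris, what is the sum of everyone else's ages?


Sum (excluding Iris): 132

132


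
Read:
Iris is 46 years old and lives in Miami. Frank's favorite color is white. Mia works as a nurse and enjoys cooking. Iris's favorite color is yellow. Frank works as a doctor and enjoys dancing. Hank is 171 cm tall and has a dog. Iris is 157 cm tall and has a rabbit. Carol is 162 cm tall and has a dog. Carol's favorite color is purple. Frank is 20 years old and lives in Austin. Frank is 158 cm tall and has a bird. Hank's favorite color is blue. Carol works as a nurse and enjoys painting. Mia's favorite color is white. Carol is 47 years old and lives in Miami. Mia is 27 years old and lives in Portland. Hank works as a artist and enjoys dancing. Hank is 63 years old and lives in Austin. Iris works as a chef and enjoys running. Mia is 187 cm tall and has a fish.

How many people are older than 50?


Filter: 1

1


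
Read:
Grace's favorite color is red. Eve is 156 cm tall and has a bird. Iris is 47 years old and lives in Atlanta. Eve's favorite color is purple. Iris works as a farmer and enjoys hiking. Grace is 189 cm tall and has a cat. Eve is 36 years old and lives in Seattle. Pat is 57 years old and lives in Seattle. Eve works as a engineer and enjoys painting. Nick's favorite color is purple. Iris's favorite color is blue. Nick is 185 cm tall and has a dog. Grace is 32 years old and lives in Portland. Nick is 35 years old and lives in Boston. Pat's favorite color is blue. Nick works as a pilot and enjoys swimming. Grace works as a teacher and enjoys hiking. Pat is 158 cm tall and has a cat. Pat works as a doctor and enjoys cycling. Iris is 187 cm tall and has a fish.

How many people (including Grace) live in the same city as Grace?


Grace lives in Portland. Count = 1

1


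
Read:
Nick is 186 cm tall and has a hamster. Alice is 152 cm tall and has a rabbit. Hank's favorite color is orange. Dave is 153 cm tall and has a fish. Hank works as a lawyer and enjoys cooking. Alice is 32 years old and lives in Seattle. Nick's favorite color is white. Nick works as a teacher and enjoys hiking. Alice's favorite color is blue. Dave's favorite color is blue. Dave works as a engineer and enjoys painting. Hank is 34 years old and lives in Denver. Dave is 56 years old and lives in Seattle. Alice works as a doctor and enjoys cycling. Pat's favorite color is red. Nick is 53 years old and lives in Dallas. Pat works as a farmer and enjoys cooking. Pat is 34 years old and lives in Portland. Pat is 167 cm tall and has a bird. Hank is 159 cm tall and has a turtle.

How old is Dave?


Dave is 56 years old

56


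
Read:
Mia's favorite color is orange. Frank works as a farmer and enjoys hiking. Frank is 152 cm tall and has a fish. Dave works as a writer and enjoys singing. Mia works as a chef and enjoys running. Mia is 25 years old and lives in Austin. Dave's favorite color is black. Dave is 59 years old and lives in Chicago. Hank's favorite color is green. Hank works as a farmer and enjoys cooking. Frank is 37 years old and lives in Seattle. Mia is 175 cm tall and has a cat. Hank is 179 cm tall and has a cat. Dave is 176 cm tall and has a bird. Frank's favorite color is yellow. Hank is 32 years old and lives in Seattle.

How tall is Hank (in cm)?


Hank is 179 cm tall

179


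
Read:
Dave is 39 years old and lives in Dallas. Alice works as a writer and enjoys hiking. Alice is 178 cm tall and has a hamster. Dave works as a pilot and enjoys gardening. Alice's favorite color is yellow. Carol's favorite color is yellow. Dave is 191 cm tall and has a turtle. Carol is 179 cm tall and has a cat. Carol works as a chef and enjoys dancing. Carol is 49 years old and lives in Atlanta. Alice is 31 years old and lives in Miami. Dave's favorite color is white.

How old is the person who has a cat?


Person with cat is Carol, age 49

49


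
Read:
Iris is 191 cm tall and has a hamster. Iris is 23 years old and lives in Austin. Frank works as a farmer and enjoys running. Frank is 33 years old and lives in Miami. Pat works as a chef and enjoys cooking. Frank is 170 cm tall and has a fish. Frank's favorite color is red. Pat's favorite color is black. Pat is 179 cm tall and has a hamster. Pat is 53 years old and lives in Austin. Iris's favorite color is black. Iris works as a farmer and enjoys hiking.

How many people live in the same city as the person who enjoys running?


Person with hobby running is Frank, city Miami. Count = 1

1


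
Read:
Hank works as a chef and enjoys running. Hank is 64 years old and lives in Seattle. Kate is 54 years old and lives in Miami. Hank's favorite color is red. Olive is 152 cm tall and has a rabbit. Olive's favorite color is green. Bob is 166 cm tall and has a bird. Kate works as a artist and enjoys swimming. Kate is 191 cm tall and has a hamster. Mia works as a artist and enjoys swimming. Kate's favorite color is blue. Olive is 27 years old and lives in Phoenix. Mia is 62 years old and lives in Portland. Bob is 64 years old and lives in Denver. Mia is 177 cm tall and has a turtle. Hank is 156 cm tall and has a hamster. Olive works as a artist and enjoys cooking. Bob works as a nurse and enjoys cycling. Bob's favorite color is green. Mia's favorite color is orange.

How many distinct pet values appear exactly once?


Unique pet values: 3

3


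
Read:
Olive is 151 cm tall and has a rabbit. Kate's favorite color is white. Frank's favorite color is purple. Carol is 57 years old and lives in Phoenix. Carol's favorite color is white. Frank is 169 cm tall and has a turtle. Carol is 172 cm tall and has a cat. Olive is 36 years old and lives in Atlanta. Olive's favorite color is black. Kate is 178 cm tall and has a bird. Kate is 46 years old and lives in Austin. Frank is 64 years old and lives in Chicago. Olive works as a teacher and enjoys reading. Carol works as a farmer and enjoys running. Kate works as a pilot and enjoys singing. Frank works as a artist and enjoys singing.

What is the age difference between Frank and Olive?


|64 - 36| = 28

28


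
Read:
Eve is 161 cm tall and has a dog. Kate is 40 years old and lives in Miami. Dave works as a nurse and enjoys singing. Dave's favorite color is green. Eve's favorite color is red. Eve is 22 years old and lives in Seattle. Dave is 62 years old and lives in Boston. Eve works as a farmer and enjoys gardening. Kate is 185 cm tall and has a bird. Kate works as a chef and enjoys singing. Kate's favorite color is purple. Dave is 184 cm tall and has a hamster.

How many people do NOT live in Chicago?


Not in Chicago: 3

3


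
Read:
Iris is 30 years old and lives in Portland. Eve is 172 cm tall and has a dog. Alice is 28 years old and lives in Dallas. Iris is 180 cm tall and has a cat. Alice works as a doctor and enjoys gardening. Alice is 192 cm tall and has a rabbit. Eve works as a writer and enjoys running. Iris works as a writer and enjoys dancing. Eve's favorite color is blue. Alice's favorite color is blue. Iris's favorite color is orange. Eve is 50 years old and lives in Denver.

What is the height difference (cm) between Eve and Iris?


|172 - 180| = 8

8


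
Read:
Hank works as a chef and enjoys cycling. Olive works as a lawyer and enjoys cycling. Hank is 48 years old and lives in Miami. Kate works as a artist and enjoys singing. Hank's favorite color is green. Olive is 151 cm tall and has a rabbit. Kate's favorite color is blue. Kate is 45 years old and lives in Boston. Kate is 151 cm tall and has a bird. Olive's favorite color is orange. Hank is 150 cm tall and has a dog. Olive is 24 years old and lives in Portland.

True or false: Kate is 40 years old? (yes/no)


Kate is actually 45. no

no


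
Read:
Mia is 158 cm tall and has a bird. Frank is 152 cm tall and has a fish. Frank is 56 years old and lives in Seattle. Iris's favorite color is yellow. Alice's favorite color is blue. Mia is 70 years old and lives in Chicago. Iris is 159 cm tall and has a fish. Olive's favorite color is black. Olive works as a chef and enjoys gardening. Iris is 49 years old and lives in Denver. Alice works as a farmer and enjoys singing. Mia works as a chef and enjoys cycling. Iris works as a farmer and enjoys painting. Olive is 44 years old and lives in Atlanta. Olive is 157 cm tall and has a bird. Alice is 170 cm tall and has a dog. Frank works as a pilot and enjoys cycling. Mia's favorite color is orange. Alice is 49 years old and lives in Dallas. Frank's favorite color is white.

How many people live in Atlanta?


Count in Atlanta: 1

1


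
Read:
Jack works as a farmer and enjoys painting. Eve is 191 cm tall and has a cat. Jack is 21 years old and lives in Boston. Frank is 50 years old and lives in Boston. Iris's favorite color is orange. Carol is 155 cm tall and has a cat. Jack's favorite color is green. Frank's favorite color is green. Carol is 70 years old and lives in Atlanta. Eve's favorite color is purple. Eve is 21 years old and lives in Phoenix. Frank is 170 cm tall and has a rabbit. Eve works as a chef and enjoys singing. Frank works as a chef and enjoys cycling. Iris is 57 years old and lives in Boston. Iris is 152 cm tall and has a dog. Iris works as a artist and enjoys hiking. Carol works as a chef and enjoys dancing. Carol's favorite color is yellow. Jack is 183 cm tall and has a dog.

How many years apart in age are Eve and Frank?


21 vs 50, diff = 29

29


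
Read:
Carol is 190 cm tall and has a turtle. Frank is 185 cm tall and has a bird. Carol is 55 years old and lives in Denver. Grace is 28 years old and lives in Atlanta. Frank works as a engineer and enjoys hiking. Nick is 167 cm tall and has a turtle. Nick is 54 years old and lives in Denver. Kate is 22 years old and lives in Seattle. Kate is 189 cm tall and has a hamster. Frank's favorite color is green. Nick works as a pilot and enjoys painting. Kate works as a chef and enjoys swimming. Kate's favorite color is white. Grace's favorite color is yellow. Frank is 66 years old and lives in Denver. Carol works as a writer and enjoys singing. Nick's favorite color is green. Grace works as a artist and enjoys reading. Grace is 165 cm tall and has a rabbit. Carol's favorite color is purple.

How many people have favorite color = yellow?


Count: 1

1


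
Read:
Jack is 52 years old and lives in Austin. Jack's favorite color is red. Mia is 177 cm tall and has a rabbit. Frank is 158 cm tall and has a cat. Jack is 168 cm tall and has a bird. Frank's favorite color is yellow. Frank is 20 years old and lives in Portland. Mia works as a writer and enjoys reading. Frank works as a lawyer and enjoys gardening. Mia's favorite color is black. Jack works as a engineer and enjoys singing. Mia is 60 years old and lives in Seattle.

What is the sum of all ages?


20+60+52 = 132

132


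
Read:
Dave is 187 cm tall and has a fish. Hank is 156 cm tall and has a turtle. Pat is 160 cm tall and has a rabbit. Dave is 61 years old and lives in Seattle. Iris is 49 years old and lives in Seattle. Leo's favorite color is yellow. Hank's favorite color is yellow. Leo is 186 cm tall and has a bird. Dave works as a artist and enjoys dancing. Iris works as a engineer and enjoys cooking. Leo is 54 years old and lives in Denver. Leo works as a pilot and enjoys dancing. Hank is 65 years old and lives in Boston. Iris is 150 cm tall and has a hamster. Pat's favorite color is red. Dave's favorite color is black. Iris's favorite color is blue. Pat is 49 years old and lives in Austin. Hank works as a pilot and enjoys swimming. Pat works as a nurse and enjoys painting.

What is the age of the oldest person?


Oldest: Hank at 65

65


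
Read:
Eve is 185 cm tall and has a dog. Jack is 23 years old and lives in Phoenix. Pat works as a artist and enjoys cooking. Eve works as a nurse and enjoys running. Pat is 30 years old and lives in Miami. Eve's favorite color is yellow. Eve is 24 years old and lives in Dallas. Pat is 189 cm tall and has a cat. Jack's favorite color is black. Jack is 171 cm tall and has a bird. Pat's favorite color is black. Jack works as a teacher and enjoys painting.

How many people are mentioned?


People: Jack, Eve, Pat. Count = 3

3


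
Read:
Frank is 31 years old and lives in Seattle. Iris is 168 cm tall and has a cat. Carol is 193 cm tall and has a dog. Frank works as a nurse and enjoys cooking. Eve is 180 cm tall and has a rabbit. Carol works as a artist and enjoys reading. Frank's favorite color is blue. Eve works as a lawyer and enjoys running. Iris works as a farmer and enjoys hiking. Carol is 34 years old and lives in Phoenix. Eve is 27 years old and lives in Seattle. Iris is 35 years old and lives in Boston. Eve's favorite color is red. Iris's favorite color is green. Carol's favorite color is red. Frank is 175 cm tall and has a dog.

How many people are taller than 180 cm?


Taller than 180: 1

1


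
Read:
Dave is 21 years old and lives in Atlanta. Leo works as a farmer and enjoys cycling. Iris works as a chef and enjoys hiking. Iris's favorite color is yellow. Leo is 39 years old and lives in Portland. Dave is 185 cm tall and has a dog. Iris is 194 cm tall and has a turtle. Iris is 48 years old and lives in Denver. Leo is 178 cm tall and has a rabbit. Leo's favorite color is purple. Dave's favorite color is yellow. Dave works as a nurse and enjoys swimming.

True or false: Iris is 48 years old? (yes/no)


Iris is actually 48. yes

yes


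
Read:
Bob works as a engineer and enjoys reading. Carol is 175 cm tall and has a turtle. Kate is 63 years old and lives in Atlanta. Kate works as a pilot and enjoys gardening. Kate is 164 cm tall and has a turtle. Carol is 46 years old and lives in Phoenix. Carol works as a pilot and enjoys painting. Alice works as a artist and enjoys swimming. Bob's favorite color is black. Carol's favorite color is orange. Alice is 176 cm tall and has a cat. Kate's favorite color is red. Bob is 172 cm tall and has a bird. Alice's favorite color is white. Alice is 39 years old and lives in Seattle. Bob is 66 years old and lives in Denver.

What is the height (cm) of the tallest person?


Tallest: Alice at 176 cm

176


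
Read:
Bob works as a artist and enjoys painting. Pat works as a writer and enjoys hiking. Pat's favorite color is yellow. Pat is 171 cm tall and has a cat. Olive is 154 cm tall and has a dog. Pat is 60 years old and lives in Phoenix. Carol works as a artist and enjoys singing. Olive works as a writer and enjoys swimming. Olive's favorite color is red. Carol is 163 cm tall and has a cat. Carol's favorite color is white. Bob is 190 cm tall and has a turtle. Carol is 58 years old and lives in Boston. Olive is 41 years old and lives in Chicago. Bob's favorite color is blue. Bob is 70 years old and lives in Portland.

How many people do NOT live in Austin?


Not in Austin: 4

4


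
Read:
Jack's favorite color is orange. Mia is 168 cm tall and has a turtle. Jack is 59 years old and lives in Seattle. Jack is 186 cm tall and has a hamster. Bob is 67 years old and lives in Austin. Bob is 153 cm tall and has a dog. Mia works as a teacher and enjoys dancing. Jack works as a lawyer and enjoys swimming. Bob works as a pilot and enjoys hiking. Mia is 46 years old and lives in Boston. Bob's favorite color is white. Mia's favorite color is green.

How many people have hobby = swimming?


Count: 1

1


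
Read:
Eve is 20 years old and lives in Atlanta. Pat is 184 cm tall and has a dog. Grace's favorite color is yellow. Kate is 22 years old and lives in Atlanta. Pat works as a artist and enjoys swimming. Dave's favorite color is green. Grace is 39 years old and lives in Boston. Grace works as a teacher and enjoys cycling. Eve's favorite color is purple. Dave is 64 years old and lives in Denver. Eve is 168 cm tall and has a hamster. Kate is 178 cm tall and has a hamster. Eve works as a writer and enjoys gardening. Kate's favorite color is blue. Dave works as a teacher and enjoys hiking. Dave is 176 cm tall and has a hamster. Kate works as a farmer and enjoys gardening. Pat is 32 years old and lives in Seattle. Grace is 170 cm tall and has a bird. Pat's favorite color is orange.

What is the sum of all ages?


32+64+20+22+39 = 177

177


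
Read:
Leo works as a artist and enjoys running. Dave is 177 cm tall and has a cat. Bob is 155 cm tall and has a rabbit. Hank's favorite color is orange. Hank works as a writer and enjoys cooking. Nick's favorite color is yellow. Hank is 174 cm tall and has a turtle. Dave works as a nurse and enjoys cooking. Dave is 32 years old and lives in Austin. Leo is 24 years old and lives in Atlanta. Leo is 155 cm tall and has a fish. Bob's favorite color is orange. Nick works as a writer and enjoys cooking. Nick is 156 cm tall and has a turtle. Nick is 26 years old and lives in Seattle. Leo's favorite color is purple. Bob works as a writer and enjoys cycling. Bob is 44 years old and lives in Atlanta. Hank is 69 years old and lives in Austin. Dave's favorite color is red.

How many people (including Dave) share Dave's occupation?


Dave is a nurse. Count = 1

1


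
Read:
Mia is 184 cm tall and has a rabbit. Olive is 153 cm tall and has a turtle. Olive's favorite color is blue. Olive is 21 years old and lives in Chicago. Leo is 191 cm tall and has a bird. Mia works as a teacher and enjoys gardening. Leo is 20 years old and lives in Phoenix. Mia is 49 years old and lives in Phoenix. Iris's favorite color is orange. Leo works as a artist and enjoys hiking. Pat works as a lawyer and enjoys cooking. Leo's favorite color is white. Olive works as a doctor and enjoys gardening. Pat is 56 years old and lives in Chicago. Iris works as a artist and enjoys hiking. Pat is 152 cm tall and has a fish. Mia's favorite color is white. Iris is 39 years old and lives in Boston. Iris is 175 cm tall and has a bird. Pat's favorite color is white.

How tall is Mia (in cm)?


Mia is 184 cm tall

184


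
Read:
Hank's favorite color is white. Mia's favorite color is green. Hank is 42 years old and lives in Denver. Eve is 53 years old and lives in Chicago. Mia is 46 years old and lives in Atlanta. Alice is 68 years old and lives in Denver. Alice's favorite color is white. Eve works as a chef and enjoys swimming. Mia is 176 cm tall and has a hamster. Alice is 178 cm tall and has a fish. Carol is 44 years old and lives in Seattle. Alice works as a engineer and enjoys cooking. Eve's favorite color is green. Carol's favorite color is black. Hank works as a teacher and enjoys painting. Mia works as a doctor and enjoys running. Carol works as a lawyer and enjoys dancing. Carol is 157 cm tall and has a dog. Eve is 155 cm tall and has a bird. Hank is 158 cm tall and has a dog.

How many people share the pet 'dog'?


Count: 2

2


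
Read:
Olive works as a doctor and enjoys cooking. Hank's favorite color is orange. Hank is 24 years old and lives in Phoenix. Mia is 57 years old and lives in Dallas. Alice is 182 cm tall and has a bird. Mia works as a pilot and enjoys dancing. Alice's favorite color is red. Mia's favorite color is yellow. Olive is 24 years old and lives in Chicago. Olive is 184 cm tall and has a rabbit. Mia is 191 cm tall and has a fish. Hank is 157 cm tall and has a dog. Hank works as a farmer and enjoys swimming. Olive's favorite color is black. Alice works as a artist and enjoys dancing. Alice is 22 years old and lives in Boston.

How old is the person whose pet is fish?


Person with pet=fish is Mia, age 57

57


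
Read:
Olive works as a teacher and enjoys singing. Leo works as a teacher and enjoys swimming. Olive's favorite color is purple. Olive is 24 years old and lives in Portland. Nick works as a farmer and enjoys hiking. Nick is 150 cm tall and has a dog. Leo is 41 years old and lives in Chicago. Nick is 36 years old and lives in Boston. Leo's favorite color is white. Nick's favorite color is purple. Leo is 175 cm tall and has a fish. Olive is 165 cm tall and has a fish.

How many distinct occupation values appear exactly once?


Unique occupation values: 1

1


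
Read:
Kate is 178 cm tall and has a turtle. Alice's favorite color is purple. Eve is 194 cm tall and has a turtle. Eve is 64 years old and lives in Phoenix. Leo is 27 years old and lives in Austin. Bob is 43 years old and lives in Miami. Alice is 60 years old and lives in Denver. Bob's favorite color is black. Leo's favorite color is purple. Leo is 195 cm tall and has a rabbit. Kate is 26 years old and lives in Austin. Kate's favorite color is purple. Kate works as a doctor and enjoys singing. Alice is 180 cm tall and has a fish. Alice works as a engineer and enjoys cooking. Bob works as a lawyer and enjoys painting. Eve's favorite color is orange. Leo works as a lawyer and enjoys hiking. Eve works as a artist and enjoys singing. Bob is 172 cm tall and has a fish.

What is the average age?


Sum=220, n=5, avg=44

44


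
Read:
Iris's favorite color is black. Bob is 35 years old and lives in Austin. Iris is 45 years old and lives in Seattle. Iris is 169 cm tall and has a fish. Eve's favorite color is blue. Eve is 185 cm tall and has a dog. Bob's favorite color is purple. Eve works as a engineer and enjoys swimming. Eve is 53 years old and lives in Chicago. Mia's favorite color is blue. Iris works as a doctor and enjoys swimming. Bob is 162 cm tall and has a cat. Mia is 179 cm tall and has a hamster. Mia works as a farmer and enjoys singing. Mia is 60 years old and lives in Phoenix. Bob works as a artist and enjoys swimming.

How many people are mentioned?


People: Bob, Iris, Eve, Mia. Count = 4

4


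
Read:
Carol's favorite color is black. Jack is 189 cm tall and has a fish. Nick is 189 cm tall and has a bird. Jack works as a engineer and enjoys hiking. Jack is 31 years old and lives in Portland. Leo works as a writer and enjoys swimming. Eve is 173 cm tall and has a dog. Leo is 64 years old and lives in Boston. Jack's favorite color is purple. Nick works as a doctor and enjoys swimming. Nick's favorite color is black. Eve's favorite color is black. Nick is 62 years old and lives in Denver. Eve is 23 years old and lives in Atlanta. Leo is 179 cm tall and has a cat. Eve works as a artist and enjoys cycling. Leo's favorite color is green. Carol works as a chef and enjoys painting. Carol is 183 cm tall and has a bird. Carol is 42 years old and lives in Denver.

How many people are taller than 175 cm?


Taller than 175: 4

4


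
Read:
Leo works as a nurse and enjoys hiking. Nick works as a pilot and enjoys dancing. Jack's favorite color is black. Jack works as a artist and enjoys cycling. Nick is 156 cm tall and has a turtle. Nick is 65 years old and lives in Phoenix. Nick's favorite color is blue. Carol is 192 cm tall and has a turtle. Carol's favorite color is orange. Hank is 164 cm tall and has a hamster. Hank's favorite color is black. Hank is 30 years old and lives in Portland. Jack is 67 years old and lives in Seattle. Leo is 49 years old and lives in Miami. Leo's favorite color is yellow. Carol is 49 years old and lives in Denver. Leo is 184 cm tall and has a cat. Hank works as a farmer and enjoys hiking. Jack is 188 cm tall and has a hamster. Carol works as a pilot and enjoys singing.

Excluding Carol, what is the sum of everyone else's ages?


Sum (excluding Carol): 211

211


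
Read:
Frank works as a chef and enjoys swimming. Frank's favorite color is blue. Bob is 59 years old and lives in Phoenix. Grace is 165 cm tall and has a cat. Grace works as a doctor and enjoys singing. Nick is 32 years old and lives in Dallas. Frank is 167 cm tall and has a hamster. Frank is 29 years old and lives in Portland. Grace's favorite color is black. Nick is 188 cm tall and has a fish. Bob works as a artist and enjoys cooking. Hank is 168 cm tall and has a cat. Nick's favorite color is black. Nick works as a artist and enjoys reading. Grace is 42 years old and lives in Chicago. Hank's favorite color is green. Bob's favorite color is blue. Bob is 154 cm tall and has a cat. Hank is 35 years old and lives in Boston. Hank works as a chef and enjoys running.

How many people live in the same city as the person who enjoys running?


Person with hobby running is Hank, city Boston. Count = 1

1


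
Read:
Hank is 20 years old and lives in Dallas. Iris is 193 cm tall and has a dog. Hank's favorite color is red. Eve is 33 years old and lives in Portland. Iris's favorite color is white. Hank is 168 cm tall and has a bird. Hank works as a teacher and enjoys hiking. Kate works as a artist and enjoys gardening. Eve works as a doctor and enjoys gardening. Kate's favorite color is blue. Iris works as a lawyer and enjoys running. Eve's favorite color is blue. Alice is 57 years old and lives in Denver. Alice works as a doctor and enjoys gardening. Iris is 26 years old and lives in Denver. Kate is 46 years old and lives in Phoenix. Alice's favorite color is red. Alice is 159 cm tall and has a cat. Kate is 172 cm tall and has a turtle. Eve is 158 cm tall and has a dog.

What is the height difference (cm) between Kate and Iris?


|172 - 193| = 21

21


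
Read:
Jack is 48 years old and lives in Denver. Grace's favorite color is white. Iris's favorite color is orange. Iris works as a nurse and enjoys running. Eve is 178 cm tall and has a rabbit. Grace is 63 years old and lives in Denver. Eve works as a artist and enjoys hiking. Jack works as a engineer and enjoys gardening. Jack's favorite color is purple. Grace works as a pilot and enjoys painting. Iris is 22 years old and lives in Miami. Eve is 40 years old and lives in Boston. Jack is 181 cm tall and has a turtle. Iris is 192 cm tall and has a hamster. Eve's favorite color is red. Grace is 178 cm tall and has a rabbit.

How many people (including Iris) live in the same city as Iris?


Iris lives in Miami. Count = 1

1


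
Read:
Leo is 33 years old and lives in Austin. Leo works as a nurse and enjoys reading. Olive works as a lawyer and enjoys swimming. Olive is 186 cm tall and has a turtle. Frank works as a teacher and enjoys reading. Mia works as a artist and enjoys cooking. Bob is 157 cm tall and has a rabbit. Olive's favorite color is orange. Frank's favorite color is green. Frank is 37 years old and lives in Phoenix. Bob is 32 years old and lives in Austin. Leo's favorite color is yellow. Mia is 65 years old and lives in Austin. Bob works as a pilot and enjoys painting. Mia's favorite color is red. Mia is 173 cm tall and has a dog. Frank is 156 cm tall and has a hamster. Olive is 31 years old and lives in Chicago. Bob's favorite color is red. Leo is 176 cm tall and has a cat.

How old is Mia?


Mia is 65 years old

65


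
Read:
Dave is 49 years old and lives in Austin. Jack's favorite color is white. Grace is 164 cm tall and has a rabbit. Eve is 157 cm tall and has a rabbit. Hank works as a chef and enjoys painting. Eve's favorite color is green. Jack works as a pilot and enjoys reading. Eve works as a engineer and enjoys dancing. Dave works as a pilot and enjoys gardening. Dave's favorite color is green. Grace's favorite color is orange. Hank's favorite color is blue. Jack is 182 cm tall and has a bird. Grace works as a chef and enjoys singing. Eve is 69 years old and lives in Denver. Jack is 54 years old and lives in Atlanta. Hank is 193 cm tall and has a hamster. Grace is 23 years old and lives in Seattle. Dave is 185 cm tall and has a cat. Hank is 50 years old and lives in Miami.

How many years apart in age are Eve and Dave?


69 vs 49, diff = 20

20


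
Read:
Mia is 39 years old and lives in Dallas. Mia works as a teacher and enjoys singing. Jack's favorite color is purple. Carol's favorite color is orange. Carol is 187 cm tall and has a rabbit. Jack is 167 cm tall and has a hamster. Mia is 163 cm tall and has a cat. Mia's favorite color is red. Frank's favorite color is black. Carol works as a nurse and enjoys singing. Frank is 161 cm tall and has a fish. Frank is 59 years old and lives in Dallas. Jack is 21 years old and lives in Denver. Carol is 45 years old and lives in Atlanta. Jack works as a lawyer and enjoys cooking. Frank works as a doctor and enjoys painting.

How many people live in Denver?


Count in Denver: 1

1


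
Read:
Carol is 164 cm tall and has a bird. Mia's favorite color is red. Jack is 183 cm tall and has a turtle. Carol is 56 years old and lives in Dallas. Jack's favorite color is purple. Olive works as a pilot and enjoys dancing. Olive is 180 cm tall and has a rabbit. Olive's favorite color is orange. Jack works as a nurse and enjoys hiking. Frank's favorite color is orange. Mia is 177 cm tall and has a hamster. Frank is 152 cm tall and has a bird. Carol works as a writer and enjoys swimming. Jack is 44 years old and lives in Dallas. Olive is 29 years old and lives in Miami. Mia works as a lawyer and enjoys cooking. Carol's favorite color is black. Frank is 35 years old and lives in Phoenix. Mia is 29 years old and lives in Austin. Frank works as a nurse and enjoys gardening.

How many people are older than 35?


Filter: 2

2


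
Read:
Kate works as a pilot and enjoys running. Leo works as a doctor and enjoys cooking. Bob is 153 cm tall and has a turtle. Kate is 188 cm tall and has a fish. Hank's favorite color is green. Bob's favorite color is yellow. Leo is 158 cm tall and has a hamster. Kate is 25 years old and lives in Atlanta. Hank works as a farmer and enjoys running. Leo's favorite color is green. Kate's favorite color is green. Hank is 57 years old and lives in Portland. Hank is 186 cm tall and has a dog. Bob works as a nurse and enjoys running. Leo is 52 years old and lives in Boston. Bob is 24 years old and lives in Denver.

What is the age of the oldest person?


Oldest: Hank at 57

57


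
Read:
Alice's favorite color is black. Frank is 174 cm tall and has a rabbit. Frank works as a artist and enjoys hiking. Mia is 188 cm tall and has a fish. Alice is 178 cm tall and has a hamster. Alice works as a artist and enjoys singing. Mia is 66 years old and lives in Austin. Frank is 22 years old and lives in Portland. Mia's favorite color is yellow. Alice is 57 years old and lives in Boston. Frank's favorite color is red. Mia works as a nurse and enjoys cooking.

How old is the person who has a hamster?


Person with hamster is Alice, age 57

57


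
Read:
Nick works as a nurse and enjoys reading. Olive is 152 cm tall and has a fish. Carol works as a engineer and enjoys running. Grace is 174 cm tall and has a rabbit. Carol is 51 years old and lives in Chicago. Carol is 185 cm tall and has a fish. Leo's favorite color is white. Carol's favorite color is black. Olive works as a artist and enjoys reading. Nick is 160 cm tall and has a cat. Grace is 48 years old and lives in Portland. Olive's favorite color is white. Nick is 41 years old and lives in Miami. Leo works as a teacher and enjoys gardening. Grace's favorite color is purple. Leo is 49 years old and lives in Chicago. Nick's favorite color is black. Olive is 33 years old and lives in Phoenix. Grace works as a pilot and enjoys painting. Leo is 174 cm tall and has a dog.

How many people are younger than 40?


Filter: 1

1


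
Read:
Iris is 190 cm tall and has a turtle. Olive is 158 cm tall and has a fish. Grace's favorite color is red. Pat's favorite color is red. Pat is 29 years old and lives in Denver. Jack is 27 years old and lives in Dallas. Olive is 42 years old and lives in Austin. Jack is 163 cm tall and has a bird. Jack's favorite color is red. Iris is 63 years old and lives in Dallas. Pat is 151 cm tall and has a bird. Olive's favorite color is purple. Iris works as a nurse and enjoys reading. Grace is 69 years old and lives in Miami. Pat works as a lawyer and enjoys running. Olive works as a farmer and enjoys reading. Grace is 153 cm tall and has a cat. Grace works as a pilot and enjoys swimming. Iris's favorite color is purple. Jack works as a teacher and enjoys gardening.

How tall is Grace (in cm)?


Grace is 153 cm tall

153


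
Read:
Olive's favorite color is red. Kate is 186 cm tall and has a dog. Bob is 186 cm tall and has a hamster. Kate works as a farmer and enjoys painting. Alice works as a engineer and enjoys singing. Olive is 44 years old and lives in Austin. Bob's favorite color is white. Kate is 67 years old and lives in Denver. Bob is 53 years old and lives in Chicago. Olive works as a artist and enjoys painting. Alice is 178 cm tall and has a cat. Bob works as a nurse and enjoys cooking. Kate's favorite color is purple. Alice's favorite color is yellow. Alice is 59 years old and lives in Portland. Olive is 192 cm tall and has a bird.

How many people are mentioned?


People: Olive, Alice, Kate, Bob. Count = 4

4


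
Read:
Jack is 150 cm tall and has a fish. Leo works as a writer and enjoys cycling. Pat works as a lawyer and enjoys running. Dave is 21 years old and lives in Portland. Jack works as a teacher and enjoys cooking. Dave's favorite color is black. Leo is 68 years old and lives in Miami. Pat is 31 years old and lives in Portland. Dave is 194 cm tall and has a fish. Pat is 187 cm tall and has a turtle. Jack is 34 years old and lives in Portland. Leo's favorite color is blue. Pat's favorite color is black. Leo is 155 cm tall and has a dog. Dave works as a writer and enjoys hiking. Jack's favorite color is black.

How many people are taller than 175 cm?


Taller than 175: 2

2


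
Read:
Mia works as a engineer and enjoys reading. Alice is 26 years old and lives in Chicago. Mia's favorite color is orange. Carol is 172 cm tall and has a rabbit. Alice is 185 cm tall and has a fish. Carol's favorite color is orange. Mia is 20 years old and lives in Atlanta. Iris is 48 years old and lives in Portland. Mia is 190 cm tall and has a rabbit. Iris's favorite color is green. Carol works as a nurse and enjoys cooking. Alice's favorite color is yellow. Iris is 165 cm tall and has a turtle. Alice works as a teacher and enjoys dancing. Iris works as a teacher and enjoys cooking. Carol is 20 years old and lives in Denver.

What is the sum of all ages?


20+26+20+48 = 114

114


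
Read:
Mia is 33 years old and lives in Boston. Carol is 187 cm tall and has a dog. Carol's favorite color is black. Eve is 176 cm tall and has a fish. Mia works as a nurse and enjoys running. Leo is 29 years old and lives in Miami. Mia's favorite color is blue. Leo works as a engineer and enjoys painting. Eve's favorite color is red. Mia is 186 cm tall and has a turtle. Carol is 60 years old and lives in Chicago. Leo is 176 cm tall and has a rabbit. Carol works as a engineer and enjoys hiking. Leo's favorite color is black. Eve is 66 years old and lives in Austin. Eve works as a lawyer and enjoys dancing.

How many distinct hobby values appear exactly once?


Unique hobby values: 4

4


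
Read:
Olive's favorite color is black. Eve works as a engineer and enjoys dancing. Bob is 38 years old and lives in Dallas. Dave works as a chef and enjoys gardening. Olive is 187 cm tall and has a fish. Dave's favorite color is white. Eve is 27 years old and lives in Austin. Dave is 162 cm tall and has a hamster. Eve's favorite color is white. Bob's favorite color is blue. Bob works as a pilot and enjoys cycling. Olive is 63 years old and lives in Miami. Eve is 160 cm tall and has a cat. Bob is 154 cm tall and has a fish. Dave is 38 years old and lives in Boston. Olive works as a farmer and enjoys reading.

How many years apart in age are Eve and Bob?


27 vs 38, diff = 11

11


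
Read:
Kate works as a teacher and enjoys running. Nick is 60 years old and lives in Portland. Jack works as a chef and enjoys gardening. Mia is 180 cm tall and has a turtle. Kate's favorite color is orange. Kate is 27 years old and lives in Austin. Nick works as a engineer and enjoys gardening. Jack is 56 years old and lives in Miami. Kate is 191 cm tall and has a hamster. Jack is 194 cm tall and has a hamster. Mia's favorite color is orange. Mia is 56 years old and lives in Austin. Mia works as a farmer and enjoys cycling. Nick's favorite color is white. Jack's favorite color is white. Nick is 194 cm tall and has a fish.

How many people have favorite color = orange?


Count: 2

2
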